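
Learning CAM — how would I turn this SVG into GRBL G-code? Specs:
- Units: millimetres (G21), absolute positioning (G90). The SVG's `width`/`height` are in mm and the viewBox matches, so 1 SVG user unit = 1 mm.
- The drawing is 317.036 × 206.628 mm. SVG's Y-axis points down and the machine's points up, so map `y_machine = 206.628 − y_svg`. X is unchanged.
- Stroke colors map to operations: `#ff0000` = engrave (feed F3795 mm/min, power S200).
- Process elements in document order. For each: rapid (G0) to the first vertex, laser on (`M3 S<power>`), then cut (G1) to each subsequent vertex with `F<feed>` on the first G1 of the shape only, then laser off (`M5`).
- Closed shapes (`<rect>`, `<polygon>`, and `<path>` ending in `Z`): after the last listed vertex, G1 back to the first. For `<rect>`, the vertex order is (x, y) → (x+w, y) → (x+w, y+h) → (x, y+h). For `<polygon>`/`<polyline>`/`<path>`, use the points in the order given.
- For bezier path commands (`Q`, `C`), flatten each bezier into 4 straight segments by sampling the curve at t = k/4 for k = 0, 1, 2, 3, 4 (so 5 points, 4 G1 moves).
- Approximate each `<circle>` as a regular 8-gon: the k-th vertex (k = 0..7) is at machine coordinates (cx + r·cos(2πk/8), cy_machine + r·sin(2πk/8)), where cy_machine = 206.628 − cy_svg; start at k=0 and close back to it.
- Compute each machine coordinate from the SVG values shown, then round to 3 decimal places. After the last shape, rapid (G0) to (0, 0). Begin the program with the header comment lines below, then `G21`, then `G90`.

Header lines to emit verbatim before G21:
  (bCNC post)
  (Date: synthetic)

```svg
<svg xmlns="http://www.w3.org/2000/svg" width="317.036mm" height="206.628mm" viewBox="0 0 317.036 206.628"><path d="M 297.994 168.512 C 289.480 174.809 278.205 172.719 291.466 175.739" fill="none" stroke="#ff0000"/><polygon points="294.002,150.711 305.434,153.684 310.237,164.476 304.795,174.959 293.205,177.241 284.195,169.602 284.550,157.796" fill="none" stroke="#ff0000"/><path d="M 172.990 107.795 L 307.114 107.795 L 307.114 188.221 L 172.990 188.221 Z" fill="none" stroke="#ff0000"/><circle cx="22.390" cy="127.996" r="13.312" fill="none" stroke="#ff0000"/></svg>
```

Since the viewBox matches the mm dimensions, user units are millimetres directly. The only transform is the Y-flip y_m = 206.628 − y_svg.

Shape 1 is a cubic bezier drawn with `<path>`. Its stroke #ff0000 means engrave at S200, F3795. After flipping Y the toolpath is (297.994,38.116) → (291.517,34.755) → (286.564,33.274) → (285.694,32.407) → (291.466,30.889).

Shape 2 is a regular polygon drawn with `<polygon>`. Its stroke #ff0000 means engrave at S200, F3795. After flipping Y the toolpath is (294.002,55.917) → (305.434,52.944) → (310.237,42.152) → (304.795,31.669) → (293.205,29.387) → (284.195,37.026) → (284.550,48.832) → (294.002,55.917), returning to the start.

Shape 3 is a rectangle drawn with `<path>`. Its stroke #ff0000 means engrave at S200, F3795. After flipping Y the toolpath is (172.990,98.833) → (307.114,98.833) → (307.114,18.407) → (172.990,18.407) → (172.990,98.833), returning to the start.

Shape 4 is a circle drawn with `<circle>`. Its stroke #ff0000 means engrave at S200, F3795. After flipping Y the toolpath is (35.702,78.632) → (31.803,88.045) → (22.390,91.944) → (12.977,88.045) → (9.078,78.632) → (12.977,69.219) → (22.390,65.320) → (31.803,69.219) → (35.702,78.632), returning to the start.

(bCNC post)
(Date: synthetic)
G21
G90
G0 X297.994 Y38.116
M3 S200
G1 X291.517 Y34.755 F3795
G1 X286.564 Y33.274
G1 X285.694 Y32.407
G1 X291.466 Y30.889
M5
G0 X294.002 Y55.917
M3 S200
G1 X305.434 Y52.944 F3795
G1 X310.237 Y42.152
G1 X304.795 Y31.669
G1 X293.205 Y29.387
G1 X284.195 Y37.026
G1 X284.550 Y48.832
G1 X294.002 Y55.917
M5
G0 X172.990 Y98.833
M3 S200
G1 X307.114 Y98.833 F3795
G1 X307.114 Y18.407
G1 X172.990 Y18.407
G1 X172.990 Y98.833
M5
G0 X35.702 Y78.632
M3 S200
G1 X31.803 Y88.045 F3795
G1 X22.390 Y91.944
G1 X12.977 Y88.045
G1 X9.078 Y78.632
G1 X12.977 Y69.219
G1 X22.390 Y65.320
G1 X31.803 Y69.219
G1 X35.702 Y78.632
M5
G0 X0.000 Y0.000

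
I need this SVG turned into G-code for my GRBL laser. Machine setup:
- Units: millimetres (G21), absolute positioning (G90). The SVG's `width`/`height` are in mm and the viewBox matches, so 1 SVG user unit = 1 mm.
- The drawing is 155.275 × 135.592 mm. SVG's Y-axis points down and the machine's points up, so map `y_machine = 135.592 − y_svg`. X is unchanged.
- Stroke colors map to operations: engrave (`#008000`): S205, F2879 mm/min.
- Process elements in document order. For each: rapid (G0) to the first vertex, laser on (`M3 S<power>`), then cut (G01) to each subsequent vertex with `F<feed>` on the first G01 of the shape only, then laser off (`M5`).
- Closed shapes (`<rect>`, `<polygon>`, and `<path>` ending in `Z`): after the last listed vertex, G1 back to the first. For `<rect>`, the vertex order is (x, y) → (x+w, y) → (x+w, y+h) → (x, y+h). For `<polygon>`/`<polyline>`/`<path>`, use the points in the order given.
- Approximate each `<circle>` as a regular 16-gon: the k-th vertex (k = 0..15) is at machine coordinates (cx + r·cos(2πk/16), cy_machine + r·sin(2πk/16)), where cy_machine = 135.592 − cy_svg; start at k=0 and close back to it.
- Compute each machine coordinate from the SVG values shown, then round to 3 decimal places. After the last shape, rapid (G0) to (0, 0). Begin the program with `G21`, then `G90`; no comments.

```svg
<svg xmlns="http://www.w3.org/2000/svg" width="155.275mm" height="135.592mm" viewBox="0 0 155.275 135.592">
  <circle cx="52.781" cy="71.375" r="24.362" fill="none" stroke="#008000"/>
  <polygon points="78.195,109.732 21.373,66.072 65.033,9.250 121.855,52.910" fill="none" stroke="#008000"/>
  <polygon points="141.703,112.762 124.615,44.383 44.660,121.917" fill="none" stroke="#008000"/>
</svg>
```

G21
G90
G0 X77.143 Y64.217
M3 S205
G01 X75.289 Y73.540 F2879
G01 X70.008 Y81.444
G01 X62.104 Y86.725
G01 X52.781 Y88.579
G01 X43.458 Y86.725
G01 X35.554 Y81.444
G01 X30.273 Y73.540
G01 X28.419 Y64.217
G01 X30.273 Y54.894
G01 X35.554 Y46.990
G01 X43.458 Y41.709
G01 X52.781 Y39.855
G01 X62.104 Y41.709
G01 X70.008 Y46.990
G01 X75.289 Y54.894
G01 X77.143 Y64.217
M5
G0 X78.195 Y25.860
M3 S205
G01 X21.373 Y69.520 F2879
G01 X65.033 Y126.342
G01 X121.855 Y82.682
G01 X78.195 Y25.860
M5
G0 X141.703 Y22.830
M3 S205
G01 X124.615 Y91.209 F2879
G01 X44.660 Y13.675
G01 X141.703 Y22.830
M5
G0 X0.000 Y0.000

viewBox `0 0 155.275 135.592` with mm width/height → 1 unit = 1 mm. Flip: y_m = 135.592 − y_svg.

**Shape 1** — `<circle>` circle, stroke `#008000` → engrave (S205, F2879). Machine vertices: (77.143,64.217) → (75.289,73.540) → (70.008,81.444) → (62.104,86.725) → (52.781,88.579) → (43.458,86.725) → (35.554,81.444) → (30.273,73.540) → (28.419,64.217) → (30.273,54.894) → (35.554,46.990) → (43.458,41.709) → (52.781,39.855) → (62.104,41.709) → (70.008,46.990) → (75.289,54.894) → (77.143,64.217). Closed: final G1 returns to the first vertex.

**Shape 2** — `<polygon>` regular polygon, stroke `#008000` → engrave (S205, F2879). Machine vertices: (78.195,25.860) → (21.373,69.520) → (65.033,126.342) → (121.855,82.682) → (78.195,25.860). Closed: final G1 returns to the first vertex.

**Shape 3** — `<polygon>` closed polygon, stroke `#008000` → engrave (S205, F2879). Machine vertices: (141.703,22.830) → (124.615,91.209) → (44.660,13.675) → (141.703,22.830). Closed: final G1 returns to the first vertex.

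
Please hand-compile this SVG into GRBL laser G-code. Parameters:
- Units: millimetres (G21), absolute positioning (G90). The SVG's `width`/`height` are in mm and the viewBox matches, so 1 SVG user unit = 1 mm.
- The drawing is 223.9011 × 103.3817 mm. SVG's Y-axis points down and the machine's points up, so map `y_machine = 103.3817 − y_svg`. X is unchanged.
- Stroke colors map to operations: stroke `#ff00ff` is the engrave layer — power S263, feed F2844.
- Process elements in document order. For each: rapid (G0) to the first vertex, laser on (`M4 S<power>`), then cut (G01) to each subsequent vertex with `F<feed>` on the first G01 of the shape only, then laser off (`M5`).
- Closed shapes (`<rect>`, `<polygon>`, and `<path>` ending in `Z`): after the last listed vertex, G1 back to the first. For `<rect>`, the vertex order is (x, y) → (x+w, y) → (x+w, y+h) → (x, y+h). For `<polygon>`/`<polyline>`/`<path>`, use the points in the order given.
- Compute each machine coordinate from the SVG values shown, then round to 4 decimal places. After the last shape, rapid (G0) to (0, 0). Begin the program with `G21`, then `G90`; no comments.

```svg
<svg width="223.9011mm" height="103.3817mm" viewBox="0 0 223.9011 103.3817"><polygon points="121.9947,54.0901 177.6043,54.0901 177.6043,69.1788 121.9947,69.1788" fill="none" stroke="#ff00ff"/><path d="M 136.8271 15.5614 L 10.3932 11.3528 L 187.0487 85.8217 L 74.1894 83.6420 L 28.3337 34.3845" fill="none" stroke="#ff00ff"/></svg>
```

viewBox `0 0 223.9011 103.3817` with mm width/height → 1 unit = 1 mm. Flip: y_m = 103.3817 − y_svg.

**Shape 1** — `<polygon>` rectangle, stroke `#ff00ff` → engrave (S263, F2844). Machine vertices: (121.9947,49.2916) → (177.6043,49.2916) → (177.6043,34.2029) → (121.9947,34.2029) → (121.9947,49.2916). Closed: final G1 returns to the first vertex.

**Shape 2** — `<path>` open polyline, stroke `#ff00ff` → engrave (S263, F2844). Machine vertices: (136.8271,87.8203) → (10.3932,92.0289) → (187.0487,17.5600) → (74.1894,19.7397) → (28.3337,68.9972). Open path.

G21
G90
G0 X121.9947 Y49.2916
M4 S263
G01 X177.6043 Y49.2916 F2844
G01 X177.6043 Y34.2029
G01 X121.9947 Y34.2029
G01 X121.9947 Y49.2916
M5
G0 X136.8271 Y87.8203
M4 S263
G01 X10.3932 Y92.0289 F2844
G01 X187.0487 Y17.5600
G01 X74.1894 Y19.7397
G01 X28.3337 Y68.9972
M5
G0 X0.0000 Y0.0000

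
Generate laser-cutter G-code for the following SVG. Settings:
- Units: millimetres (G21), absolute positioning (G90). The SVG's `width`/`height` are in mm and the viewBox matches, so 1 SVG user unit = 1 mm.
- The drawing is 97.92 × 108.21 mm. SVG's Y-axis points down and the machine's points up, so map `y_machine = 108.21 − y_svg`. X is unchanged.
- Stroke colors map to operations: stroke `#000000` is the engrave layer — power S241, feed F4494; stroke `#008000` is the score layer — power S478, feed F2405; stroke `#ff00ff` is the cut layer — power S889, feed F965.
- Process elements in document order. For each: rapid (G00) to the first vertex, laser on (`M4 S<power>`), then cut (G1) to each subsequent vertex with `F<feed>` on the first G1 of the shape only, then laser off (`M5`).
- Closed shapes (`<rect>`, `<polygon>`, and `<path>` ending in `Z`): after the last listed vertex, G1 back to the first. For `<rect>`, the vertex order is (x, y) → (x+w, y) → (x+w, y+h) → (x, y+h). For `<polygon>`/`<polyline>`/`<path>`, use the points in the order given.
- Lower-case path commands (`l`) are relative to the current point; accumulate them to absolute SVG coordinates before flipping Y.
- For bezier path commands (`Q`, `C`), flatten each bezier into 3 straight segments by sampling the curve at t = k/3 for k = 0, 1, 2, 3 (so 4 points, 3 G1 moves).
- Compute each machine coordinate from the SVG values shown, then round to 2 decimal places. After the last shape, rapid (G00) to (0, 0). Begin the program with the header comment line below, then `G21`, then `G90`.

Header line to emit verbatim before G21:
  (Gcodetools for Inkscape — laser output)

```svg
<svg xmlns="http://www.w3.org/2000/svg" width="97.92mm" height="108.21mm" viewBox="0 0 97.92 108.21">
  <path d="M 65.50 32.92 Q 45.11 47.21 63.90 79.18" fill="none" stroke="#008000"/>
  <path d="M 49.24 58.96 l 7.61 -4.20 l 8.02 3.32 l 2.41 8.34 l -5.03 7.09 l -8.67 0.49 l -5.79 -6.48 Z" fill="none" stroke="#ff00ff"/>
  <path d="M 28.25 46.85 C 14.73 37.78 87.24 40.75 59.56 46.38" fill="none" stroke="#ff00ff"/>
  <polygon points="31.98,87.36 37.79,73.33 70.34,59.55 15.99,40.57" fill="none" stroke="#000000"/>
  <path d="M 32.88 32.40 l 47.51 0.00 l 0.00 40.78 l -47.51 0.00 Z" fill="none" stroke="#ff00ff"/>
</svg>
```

(Gcodetools for Inkscape — laser output)
G21
G90
G00 X65.50 Y75.29
M4 S478
G1 X56.26 Y63.80 F2405
G1 X55.73 Y48.38
G1 X63.90 Y29.03
M5
G00 X49.24 Y49.25
M4 S889
G1 X56.85 Y53.45 F965
G1 X64.87 Y50.13
G1 X67.28 Y41.79
G1 X62.25 Y34.70
G1 X53.58 Y34.21
G1 X47.79 Y40.69
G1 X49.24 Y49.25
M5
G00 X28.25 Y61.36
M4 S889
G1 X36.51 Y66.76 F965
G1 X60.74 Y66.23
G1 X59.56 Y61.83
M5
G00 X31.98 Y20.85
M4 S241
G1 X37.79 Y34.88 F4494
G1 X70.34 Y48.66
G1 X15.99 Y67.64
G1 X31.98 Y20.85
M5
G00 X32.88 Y75.81
M4 S889
G1 X80.39 Y75.81 F965
G1 X80.39 Y35.03
G1 X32.88 Y35.03
G1 X32.88 Y75.81
M5
G00 X0.00 Y0.00

Since the viewBox matches the mm dimensions, user units are millimetres directly. The only transform is the Y-flip y_m = 108.21 − y_svg.

Shape 1 is a quadratic bezier drawn with `<path>`. Its stroke #008000 means score at S478, F2405. After flipping Y the toolpath is (65.50,75.29) → (56.26,63.80) → (55.73,48.38) → (63.90,29.03).

Shape 2 is a regular polygon drawn with `<path>`. Its stroke #ff00ff means cut at S889, F965. After flipping Y the toolpath is (49.24,49.25) → (56.85,53.45) → (64.87,50.13) → (67.28,41.79) → (62.25,34.70) → (53.58,34.21) → (47.79,40.69) → (49.24,49.25), returning to the start.

Shape 3 is a cubic bezier drawn with `<path>`. Its stroke #ff00ff means cut at S889, F965. After flipping Y the toolpath is (28.25,61.36) → (36.51,66.76) → (60.74,66.23) → (59.56,61.83).

Shape 4 is a closed polygon drawn with `<polygon>`. Its stroke #000000 means engrave at S241, F4494. After flipping Y the toolpath is (31.98,20.85) → (37.79,34.88) → (70.34,48.66) → (15.99,67.64) → (31.98,20.85), returning to the start.

Shape 5 is a rectangle drawn with `<path>`. Its stroke #ff00ff means cut at S889, F965. After flipping Y the toolpath is (32.88,75.81) → (80.39,75.81) → (80.39,35.03) → (32.88,35.03) → (32.88,75.81), returning to the start.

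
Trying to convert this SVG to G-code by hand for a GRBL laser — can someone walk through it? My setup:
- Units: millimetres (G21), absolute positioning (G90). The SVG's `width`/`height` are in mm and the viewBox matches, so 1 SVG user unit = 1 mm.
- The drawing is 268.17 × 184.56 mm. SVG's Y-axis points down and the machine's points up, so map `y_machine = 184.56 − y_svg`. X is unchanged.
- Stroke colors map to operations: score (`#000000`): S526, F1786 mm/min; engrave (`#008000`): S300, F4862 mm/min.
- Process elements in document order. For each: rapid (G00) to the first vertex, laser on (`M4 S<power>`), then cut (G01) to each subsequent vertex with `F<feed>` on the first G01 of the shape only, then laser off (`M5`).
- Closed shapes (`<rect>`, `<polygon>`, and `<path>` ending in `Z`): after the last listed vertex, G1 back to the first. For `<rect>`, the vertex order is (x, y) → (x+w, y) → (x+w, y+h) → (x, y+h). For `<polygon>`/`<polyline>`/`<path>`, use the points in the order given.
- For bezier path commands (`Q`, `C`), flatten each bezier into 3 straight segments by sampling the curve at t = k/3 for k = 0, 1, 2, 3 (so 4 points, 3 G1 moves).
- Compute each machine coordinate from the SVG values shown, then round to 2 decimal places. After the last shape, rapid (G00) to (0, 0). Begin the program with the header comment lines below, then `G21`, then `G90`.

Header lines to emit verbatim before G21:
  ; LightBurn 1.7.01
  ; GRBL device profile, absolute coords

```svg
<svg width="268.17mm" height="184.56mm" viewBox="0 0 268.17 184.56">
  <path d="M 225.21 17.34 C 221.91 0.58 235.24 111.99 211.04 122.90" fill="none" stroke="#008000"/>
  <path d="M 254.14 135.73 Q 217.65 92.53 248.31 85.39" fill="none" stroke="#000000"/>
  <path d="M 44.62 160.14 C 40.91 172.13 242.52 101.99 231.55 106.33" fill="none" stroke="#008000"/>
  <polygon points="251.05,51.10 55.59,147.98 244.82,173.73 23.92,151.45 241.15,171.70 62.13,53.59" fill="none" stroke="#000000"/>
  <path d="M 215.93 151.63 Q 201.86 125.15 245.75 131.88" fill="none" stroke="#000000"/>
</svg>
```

; LightBurn 1.7.01
; GRBL device profile, absolute coords
G21
G90
G00 X225.21 Y167.22
M4 S300
G01 X225.45 Y149.73 F4862
G01 X224.74 Y97.60
G01 X211.04 Y61.66
M5
G00 X254.14 Y48.83
M4 S526
G01 X237.27 Y73.62 F1786
G01 X235.33 Y90.40
G01 X248.31 Y99.17
M5
G00 X44.62 Y24.42
M4 S300
G01 X93.87 Y34.01 F4862
G01 X187.14 Y63.54
G01 X231.55 Y78.23
M5
G00 X251.05 Y133.46
M4 S526
G01 X55.59 Y36.58 F1786
G01 X244.82 Y10.83
G01 X23.92 Y33.11
G01 X241.15 Y12.86
G01 X62.13 Y130.97
G01 X251.05 Y133.46
M5
G00 X215.93 Y32.93
M4 S526
G01 X212.99 Y46.89 F1786
G01 X222.93 Y53.48
G01 X245.75 Y52.68
M5
G00 X0.00 Y0.00

1 u = 1 mm; y_m = 184.56 − y.

[1] `<path>` cubic bezier, #008000→engrave S300 F4862: (225.21,167.22) → (225.45,149.73) → (224.74,97.60) → (211.04,61.66)

[2] `<path>` quadratic bezier, #000000→score S526 F1786: (254.14,48.83) → (237.27,73.62) → (235.33,90.40) → (248.31,99.17)

[3] `<path>` cubic bezier, #008000→engrave S300 F4862: (44.62,24.42) → (93.87,34.01) → (187.14,63.54) → (231.55,78.23)

[4] `<polygon>` closed polygon, #000000→score S526 F1786: (251.05,133.46) → (55.59,36.58) → (244.82,10.83) → (23.92,33.11) → (241.15,12.86) → (62.13,130.97) → (251.05,133.46) (closed)

[5] `<path>` quadratic bezier, #000000→score S526 F1786: (215.93,32.93) → (212.99,46.89) → (222.93,53.48) → (245.75,52.68)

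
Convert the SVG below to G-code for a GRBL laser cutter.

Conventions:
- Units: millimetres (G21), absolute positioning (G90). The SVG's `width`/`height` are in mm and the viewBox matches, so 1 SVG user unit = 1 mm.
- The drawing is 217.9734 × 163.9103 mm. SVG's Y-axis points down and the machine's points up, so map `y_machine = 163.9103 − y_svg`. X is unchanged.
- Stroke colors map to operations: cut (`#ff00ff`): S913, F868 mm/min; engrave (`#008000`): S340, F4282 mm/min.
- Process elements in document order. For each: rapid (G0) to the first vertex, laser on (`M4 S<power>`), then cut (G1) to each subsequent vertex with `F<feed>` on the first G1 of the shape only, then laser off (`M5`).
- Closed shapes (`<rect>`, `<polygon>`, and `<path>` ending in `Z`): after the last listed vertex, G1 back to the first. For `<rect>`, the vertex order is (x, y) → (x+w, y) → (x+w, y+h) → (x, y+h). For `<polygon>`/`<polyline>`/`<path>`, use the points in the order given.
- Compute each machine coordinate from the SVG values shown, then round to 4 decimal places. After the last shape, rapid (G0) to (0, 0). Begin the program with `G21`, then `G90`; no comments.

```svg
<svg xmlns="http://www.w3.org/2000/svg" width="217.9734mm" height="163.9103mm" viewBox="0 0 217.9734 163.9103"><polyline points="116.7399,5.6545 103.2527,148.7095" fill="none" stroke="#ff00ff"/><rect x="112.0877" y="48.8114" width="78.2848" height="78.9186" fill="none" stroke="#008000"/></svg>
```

1 u = 1 mm; y_m = 163.9103 − y.

[1] `<polyline>` line segment, #ff00ff→cut S913 F868: (116.7399,158.2558) → (103.2527,15.2008)

[2] `<rect>` rectangle, #008000→engrave S340 F4282: (112.0877,115.0989) → (190.3725,115.0989) → (190.3725,36.1803) → (112.0877,36.1803) → (112.0877,115.0989) (closed)

G21
G90
G0 X116.7399 Y158.2558
M4 S913
G1 X103.2527 Y15.2008 F868
M5
G0 X112.0877 Y115.0989
M4 S340
G1 X190.3725 Y115.0989 F4282
G1 X190.3725 Y36.1803
G1 X112.0877 Y36.1803
G1 X112.0877 Y115.0989
M5
G0 X0.0000 Y0.0000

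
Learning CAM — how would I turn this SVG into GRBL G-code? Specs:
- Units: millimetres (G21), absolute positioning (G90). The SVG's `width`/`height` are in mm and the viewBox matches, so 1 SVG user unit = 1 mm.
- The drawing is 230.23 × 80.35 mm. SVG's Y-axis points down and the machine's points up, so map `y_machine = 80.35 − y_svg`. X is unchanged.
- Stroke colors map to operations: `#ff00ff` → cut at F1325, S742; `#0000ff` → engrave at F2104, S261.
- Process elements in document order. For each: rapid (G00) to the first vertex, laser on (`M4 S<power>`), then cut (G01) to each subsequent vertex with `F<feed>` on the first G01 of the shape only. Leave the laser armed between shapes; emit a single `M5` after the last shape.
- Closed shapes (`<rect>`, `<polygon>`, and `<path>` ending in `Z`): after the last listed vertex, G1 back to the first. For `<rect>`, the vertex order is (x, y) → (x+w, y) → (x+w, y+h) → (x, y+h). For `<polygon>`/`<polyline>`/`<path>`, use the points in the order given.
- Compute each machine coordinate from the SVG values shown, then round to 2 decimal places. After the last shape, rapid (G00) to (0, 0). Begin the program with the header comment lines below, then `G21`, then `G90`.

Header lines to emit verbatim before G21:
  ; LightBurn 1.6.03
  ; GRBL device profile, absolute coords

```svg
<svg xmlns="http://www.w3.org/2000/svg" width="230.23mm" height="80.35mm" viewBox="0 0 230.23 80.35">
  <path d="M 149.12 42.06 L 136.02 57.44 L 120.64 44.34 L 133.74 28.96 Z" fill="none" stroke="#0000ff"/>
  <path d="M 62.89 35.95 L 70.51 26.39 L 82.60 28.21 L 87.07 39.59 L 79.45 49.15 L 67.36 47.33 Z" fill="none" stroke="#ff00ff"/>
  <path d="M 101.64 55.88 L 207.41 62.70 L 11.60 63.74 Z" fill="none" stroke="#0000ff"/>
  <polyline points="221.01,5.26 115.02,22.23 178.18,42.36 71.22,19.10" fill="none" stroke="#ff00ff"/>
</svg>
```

; LightBurn 1.6.03
; GRBL device profile, absolute coords
G21
G90
G00 X149.12 Y38.29
M4 S261
G01 X136.02 Y22.91 F2104
G01 X120.64 Y36.01
G01 X133.74 Y51.39
G01 X149.12 Y38.29
G00 X62.89 Y44.40
M4 S742
G01 X70.51 Y53.96 F1325
G01 X82.60 Y52.14
G01 X87.07 Y40.76
G01 X79.45 Y31.20
G01 X67.36 Y33.02
G01 X62.89 Y44.40
G00 X101.64 Y24.47
M4 S261
G01 X207.41 Y17.65 F2104
G01 X11.60 Y16.61
G01 X101.64 Y24.47
G00 X221.01 Y75.09
M4 S742
G01 X115.02 Y58.12 F1325
G01 X178.18 Y37.99
G01 X71.22 Y61.25
M5
G00 X0.00 Y0.00

Since the viewBox matches the mm dimensions, user units are millimetres directly. The only transform is the Y-flip y_m = 80.35 − y_svg.

Shape 1 is a regular polygon drawn with `<path>`. Its stroke #0000ff means engrave at S261, F2104. After flipping Y the toolpath is (149.12,38.29) → (136.02,22.91) → (120.64,36.01) → (133.74,51.39) → (149.12,38.29), returning to the start.

Shape 2 is a regular polygon drawn with `<path>`. Its stroke #ff00ff means cut at S742, F1325. After flipping Y the toolpath is (62.89,44.40) → (70.51,53.96) → (82.60,52.14) → (87.07,40.76) → (79.45,31.20) → (67.36,33.02) → (62.89,44.40), returning to the start.

Shape 3 is a closed polygon drawn with `<path>`. Its stroke #0000ff means engrave at S261, F2104. After flipping Y the toolpath is (101.64,24.47) → (207.41,17.65) → (11.60,16.61) → (101.64,24.47), returning to the start.

Shape 4 is a open polyline drawn with `<polyline>`. Its stroke #ff00ff means cut at S742, F1325. After flipping Y the toolpath is (221.01,75.09) → (115.02,58.12) → (178.18,37.99) → (71.22,61.25).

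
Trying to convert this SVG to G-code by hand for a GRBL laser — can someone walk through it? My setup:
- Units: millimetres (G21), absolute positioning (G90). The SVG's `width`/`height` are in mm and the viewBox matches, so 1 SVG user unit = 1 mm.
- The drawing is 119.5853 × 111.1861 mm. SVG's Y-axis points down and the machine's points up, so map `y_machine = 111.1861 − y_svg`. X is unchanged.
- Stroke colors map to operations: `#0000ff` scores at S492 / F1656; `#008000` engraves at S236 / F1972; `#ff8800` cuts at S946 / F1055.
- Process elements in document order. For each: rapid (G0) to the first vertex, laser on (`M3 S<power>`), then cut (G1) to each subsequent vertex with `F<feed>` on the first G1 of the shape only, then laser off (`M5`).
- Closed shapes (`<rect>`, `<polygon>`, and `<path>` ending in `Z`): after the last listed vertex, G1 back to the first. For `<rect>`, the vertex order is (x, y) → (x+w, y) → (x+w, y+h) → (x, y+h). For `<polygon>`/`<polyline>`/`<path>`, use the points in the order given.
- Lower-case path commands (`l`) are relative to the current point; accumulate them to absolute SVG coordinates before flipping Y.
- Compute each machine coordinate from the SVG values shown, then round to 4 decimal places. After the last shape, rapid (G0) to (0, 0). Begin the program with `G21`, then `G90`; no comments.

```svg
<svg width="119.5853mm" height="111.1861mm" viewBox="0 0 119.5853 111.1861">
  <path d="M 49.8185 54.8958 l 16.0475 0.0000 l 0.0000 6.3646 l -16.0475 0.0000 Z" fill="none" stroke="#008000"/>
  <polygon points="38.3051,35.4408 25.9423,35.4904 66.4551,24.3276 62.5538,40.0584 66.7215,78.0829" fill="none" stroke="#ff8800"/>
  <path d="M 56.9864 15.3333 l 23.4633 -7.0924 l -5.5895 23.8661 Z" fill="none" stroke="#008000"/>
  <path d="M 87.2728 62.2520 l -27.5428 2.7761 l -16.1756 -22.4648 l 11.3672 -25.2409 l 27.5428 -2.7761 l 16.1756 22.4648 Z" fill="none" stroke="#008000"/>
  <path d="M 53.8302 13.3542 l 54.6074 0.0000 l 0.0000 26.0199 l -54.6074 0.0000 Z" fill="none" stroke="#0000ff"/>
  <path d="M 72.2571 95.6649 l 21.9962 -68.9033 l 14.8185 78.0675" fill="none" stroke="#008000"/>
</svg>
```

G21
G90
G0 X49.8185 Y56.2903
M3 S236
G1 X65.8660 Y56.2903 F1972
G1 X65.8660 Y49.9257
G1 X49.8185 Y49.9257
G1 X49.8185 Y56.2903
M5
G0 X38.3051 Y75.7453
M3 S946
G1 X25.9423 Y75.6957 F1055
G1 X66.4551 Y86.8585
G1 X62.5538 Y71.1277
G1 X66.7215 Y33.1032
G1 X38.3051 Y75.7453
M5
G0 X56.9864 Y95.8528
M3 S236
G1 X80.4497 Y102.9452 F1972
G1 X74.8602 Y79.0791
G1 X56.9864 Y95.8528
M5
G0 X87.2728 Y48.9341
M3 S236
G1 X59.7300 Y46.1580 F1972
G1 X43.5544 Y68.6228
G1 X54.9216 Y93.8637
G1 X82.4644 Y96.6398
G1 X98.6400 Y74.1750
G1 X87.2728 Y48.9341
M5
G0 X53.8302 Y97.8319
M3 S492
G1 X108.4376 Y97.8319 F1656
G1 X108.4376 Y71.8120
G1 X53.8302 Y71.8120
G1 X53.8302 Y97.8319
M5
G0 X72.2571 Y15.5212
M3 S236
G1 X94.2533 Y84.4245 F1972
G1 X109.0718 Y6.3570
M5
G0 X0.0000 Y0.0000

1 u = 1 mm; y_m = 111.1861 − y.

[1] `<path>` rectangle, #008000→engrave S236 F1972: (49.8185,56.2903) → (65.8660,56.2903) → (65.8660,49.9257) → (49.8185,49.9257) → (49.8185,56.2903) (closed)

[2] `<polygon>` closed polygon, #ff8800→cut S946 F1055: (38.3051,75.7453) → (25.9423,75.6957) → (66.4551,86.8585) → (62.5538,71.1277) → (66.7215,33.1032) → (38.3051,75.7453) (closed)

[3] `<path>` regular polygon, #008000→engrave S236 F1972: (56.9864,95.8528) → (80.4497,102.9452) → (74.8602,79.0791) → (56.9864,95.8528) (closed)

[4] `<path>` regular polygon, #008000→engrave S236 F1972: (87.2728,48.9341) → (59.7300,46.1580) → (43.5544,68.6228) → (54.9216,93.8637) → (82.4644,96.6398) → (98.6400,74.1750) → (87.2728,48.9341) (closed)

[5] `<path>` rectangle, #0000ff→score S492 F1656: (53.8302,97.8319) → (108.4376,97.8319) → (108.4376,71.8120) → (53.8302,71.8120) → (53.8302,97.8319) (closed)

[6] `<path>` open polyline, #008000→engrave S236 F1972: (72.2571,15.5212) → (94.2533,84.4245) → (109.0718,6.3570)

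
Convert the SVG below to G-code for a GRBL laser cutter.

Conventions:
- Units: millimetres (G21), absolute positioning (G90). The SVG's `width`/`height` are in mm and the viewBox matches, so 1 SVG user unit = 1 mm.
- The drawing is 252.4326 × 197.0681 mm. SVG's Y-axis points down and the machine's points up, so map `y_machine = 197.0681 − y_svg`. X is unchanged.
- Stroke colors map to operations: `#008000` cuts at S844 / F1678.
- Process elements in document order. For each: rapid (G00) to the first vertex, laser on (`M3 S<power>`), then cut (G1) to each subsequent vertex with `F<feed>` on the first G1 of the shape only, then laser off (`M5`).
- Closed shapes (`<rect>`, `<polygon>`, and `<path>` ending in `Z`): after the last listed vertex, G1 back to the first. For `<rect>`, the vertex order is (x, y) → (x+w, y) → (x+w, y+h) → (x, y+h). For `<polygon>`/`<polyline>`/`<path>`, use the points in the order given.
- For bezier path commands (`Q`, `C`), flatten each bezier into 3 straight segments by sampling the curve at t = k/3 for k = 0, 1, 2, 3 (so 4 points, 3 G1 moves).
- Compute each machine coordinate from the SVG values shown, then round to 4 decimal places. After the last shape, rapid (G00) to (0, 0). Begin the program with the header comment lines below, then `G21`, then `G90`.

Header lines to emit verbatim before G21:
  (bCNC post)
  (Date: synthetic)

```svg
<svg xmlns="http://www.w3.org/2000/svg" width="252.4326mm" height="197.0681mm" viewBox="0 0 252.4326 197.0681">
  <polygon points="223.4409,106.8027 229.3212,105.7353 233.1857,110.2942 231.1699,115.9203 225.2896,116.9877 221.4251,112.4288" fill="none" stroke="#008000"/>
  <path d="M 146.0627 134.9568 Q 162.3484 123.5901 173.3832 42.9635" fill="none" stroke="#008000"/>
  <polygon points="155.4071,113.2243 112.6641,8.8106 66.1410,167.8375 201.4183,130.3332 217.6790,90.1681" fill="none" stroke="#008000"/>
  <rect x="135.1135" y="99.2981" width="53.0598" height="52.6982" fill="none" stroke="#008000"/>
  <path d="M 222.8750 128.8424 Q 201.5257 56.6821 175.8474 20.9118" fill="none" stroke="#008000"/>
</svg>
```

(bCNC post)
(Date: synthetic)
G21
G90
G00 X223.4409 Y90.2654
M3 S844
G1 X229.3212 Y91.3328 F1678
G1 X233.1857 Y86.7739
G1 X231.1699 Y81.1478
G1 X225.2896 Y80.0804
G1 X221.4251 Y84.6393
G1 X223.4409 Y90.2654
M5
G00 X146.0627 Y62.1113
M3 S844
G1 X156.3364 Y77.3846 F1678
G1 X165.4432 Y108.0491
G1 X173.3832 Y154.1046
M5
G00 X155.4071 Y83.8438
M3 S844
G1 X112.6641 Y188.2575 F1678
G1 X66.1410 Y29.2306
G1 X201.4183 Y66.7349
G1 X217.6790 Y106.9000
G1 X155.4071 Y83.8438
M5
G00 X135.1135 Y97.7700
M3 S844
G1 X188.1733 Y97.7700 F1678
G1 X188.1733 Y45.0718
G1 X135.1135 Y45.0718
G1 X135.1135 Y97.7700
M5
G00 X222.8750 Y68.2257
M3 S844
G1 X208.1611 Y112.2892 F1678
G1 X192.4853 Y148.2661
G1 X175.8474 Y176.1563
M5
G00 X0.0000 Y0.0000

viewBox `0 0 252.4326 197.0681` with mm width/height → 1 unit = 1 mm. Flip: y_m = 197.0681 − y_svg.

**Shape 1** — `<polygon>` regular polygon, stroke `#008000` → cut (S844, F1678). Machine vertices: (223.4409,90.2654) → (229.3212,91.3328) → (233.1857,86.7739) → (231.1699,81.1478) → (225.2896,80.0804) → (221.4251,84.6393) → (223.4409,90.2654). Closed: final G1 returns to the first vertex.

**Shape 2** — `<path>` quadratic bezier, stroke `#008000` → cut (S844, F1678). Control points (SVG): P0=(146.0627,134.9568), P1=(162.3484,123.5901), P2=(173.3832,42.9635); sampled at t=k/3. Machine vertices: (146.0627,62.1113) → (156.3364,77.3846) → (165.4432,108.0491) → (173.3832,154.1046). Open path.

**Shape 3** — `<polygon>` closed polygon, stroke `#008000` → cut (S844, F1678). Machine vertices: (155.4071,83.8438) → (112.6641,188.2575) → (66.1410,29.2306) → (201.4183,66.7349) → (217.6790,106.9000) → (155.4071,83.8438). Closed: final G1 returns to the first vertex.

**Shape 4** — `<rect>` rectangle, stroke `#008000` → cut (S844, F1678). Machine vertices: (135.1135,97.7700) → (188.1733,97.7700) → (188.1733,45.0718) → (135.1135,45.0718) → (135.1135,97.7700). Closed: final G1 returns to the first vertex.

**Shape 5** — `<path>` quadratic bezier, stroke `#008000` → cut (S844, F1678). Control points (SVG): P0=(222.8750,128.8424), P1=(201.5257,56.6821), P2=(175.8474,20.9118); sampled at t=k/3. Machine vertices: (222.8750,68.2257) → (208.1611,112.2892) → (192.4853,148.2661) → (175.8474,176.1563). Open path.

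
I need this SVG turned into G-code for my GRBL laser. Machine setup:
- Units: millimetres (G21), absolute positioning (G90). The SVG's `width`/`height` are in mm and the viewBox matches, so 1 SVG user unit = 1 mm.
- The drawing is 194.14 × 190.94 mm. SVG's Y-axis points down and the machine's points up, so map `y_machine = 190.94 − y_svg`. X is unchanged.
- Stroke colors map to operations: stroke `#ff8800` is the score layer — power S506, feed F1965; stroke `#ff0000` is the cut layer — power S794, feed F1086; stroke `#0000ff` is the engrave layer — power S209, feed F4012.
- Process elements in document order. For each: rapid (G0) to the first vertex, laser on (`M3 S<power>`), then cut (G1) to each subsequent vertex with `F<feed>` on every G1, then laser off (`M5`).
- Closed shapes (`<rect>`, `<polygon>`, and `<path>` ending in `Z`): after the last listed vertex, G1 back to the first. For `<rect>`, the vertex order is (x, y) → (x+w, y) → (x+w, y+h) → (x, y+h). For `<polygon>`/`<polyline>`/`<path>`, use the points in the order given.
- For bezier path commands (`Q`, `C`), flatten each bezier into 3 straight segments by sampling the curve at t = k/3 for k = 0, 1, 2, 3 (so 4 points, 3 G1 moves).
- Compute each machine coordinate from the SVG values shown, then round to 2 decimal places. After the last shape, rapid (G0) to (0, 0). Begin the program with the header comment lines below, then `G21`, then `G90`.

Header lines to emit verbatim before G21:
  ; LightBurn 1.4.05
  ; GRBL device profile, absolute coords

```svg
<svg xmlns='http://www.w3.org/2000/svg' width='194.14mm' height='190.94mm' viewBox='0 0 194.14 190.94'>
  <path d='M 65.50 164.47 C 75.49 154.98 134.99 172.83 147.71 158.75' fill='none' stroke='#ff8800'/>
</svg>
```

; LightBurn 1.4.05
; GRBL device profile, absolute coords
G21
G90
G0 X65.50 Y26.47
M3 S506
G1 X88.43 Y29.04 F1965
G1 X122.96 Y26.56 F1965
G1 X147.71 Y32.19 F1965
M5
G0 X0.00 Y0.00

Since the viewBox matches the mm dimensions, user units are millimetres directly. The only transform is the Y-flip y_m = 190.94 − y_svg.

Shape 1 is a cubic bezier drawn with `<path>`. Its stroke #ff8800 means score at S506, F1965. After flipping Y the toolpath is (65.50,26.47) → (88.43,29.04) → (122.96,26.56) → (147.71,32.19).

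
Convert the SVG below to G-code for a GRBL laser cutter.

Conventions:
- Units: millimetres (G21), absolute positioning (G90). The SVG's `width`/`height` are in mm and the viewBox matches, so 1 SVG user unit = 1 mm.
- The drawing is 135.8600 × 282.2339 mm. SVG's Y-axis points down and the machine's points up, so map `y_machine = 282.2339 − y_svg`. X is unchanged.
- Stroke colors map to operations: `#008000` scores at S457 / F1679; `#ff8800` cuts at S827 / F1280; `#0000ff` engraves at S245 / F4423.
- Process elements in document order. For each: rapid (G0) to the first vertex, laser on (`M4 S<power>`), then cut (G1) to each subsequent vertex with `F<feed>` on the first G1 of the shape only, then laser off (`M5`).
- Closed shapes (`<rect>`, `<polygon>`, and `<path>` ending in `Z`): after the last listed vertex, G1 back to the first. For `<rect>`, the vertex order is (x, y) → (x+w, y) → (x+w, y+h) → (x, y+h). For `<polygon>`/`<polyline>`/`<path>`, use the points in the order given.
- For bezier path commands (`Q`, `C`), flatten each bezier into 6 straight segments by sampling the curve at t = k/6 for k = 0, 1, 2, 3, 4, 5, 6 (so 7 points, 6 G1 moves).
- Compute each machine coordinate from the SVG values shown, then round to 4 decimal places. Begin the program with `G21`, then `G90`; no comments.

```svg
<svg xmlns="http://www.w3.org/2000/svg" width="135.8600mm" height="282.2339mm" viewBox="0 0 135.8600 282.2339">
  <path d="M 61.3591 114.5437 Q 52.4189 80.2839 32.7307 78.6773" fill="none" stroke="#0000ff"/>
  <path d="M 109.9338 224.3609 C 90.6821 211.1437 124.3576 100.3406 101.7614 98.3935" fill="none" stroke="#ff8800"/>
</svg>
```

G21
G90
G0 X61.3591 Y167.6902
M4 S245
G1 X58.0805 Y178.2031 F4423
G1 X54.2047 Y186.9019
G1 X49.7319 Y193.7867
G1 X44.6619 Y198.8574
G1 X38.9949 Y202.1140
G1 X32.7307 Y203.5566
M5
G0 X109.9338 Y57.8730
M4 S827
G1 X104.2130 Y71.6580 F1280
G1 X104.2801 Y95.9728
G1 X107.1018 Y125.0830
G1 X109.6448 Y153.2540
G1 X108.8757 Y174.7513
G1 X101.7614 Y183.8404
M5

Since the viewBox matches the mm dimensions, user units are millimetres directly. The only transform is the Y-flip y_m = 282.2339 − y_svg.

Shape 1 is a quadratic bezier drawn with `<path>`. Its stroke #0000ff means engrave at S245, F4423. After flipping Y the toolpath is (61.3591,167.6902) → (58.0805,178.2031) → (54.2047,186.9019) → (49.7319,193.7867) → (44.6619,198.8574) → (38.9949,202.1140) → (32.7307,203.5566).

Shape 2 is a cubic bezier drawn with `<path>`. Its stroke #ff8800 means cut at S827, F1280. After flipping Y the toolpath is (109.9338,57.8730) → (104.2130,71.6580) → (104.2801,95.9728) → (107.1018,125.0830) → (109.6448,153.2540) → (108.8757,174.7513) → (101.7614,183.8404).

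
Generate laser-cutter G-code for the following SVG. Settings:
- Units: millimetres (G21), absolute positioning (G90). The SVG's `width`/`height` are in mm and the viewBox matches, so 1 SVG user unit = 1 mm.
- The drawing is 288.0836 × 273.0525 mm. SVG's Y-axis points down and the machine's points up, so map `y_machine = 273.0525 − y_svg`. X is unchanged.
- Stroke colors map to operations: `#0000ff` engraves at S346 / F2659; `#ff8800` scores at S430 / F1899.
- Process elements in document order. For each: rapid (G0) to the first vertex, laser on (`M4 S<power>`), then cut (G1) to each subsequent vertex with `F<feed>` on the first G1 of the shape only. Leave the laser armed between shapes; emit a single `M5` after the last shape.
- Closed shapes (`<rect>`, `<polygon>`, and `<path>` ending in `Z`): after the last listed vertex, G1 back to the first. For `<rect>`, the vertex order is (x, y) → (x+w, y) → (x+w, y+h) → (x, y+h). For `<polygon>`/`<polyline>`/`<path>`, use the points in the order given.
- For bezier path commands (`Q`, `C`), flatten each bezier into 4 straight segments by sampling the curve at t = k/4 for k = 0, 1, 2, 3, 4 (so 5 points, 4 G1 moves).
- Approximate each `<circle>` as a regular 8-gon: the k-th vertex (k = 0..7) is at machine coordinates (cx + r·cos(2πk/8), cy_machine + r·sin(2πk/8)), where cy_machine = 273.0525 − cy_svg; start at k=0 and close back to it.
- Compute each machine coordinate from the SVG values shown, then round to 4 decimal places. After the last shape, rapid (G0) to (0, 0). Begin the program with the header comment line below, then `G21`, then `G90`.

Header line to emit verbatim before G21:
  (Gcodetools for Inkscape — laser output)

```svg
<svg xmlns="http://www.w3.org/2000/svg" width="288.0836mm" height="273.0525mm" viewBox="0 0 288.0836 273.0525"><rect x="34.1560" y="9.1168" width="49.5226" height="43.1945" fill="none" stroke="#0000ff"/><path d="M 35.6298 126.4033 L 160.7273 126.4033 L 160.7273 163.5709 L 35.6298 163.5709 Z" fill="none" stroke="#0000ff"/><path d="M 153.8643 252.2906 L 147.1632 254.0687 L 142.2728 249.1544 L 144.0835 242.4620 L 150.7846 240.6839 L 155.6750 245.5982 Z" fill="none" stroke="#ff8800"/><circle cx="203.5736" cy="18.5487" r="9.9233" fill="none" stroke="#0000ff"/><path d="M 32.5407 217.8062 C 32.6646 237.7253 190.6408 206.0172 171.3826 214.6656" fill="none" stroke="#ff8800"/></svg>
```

Since the viewBox matches the mm dimensions, user units are millimetres directly. The only transform is the Y-flip y_m = 273.0525 − y_svg.

Shape 1 is a rectangle drawn with `<rect>`. Its stroke #0000ff means engrave at S346, F2659. After flipping Y the toolpath is (34.1560,263.9357) → (83.6786,263.9357) → (83.6786,220.7412) → (34.1560,220.7412) → (34.1560,263.9357), returning to the start.

Shape 2 is a rectangle drawn with `<path>`. Its stroke #0000ff means engrave at S346, F2659. After flipping Y the toolpath is (35.6298,146.6492) → (160.7273,146.6492) → (160.7273,109.4816) → (35.6298,109.4816) → (35.6298,146.6492), returning to the start.

Shape 3 is a regular polygon drawn with `<path>`. Its stroke #ff8800 means score at S430, F1899. After flipping Y the toolpath is (153.8643,20.7619) → (147.1632,18.9838) → (142.2728,23.8981) → (144.0835,30.5905) → (150.7846,32.3686) → (155.6750,27.4543) → (153.8643,20.7619), returning to the start.

Shape 4 is a circle drawn with `<circle>`. Its stroke #0000ff means engrave at S346, F2659. After flipping Y the toolpath is (213.4969,254.5038) → (210.5904,261.5206) → (203.5736,264.4271) → (196.5568,261.5206) → (193.6503,254.5038) → (196.5568,247.4870) → (203.5736,244.5805) → (210.5904,247.4870) → (213.4969,254.5038), returning to the start.

Shape 5 is a cubic bezier drawn with `<path>`. Its stroke #ff8800 means score at S430, F1899. After flipping Y the toolpath is (32.5407,55.2463) → (56.9952,48.5498) → (109.2299,52.5901) → (157.8305,58.7436) → (171.3826,58.3869).

(Gcodetools for Inkscape — laser output)
G21
G90
G0 X34.1560 Y263.9357
M4 S346
G1 X83.6786 Y263.9357 F2659
G1 X83.6786 Y220.7412
G1 X34.1560 Y220.7412
G1 X34.1560 Y263.9357
G0 X35.6298 Y146.6492
M4 S346
G1 X160.7273 Y146.6492 F2659
G1 X160.7273 Y109.4816
G1 X35.6298 Y109.4816
G1 X35.6298 Y146.6492
G0 X153.8643 Y20.7619
M4 S430
G1 X147.1632 Y18.9838 F1899
G1 X142.2728 Y23.8981
G1 X144.0835 Y30.5905
G1 X150.7846 Y32.3686
G1 X155.6750 Y27.4543
G1 X153.8643 Y20.7619
G0 X213.4969 Y254.5038
M4 S346
G1 X210.5904 Y261.5206 F2659
G1 X203.5736 Y264.4271
G1 X196.5568 Y261.5206
G1 X193.6503 Y254.5038
G1 X196.5568 Y247.4870
G1 X203.5736 Y244.5805
G1 X210.5904 Y247.4870
G1 X213.4969 Y254.5038
G0 X32.5407 Y55.2463
M4 S430
G1 X56.9952 Y48.5498 F1899
G1 X109.2299 Y52.5901
G1 X157.8305 Y58.7436
G1 X171.3826 Y58.3869
M5
G0 X0.0000 Y0.0000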